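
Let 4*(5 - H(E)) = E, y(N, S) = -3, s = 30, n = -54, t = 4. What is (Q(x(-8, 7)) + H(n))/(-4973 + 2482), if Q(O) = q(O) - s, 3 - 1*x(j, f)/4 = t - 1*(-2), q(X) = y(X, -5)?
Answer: 29/4982 ≈ 0.0058210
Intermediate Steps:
q(X) = -3
x(j, f) = -12 (x(j, f) = 12 - 4*(4 - 1*(-2)) = 12 - 4*(4 + 2) = 12 - 4*6 = 12 - 24 = -12)
Q(O) = -33 (Q(O) = -3 - 1*30 = -3 - 30 = -33)
H(E) = 5 - E/4
(Q(x(-8, 7)) + H(n))/(-4973 + 2482) = (-33 + (5 - ¼*(-54)))/(-4973 + 2482) = (-33 + (5 + 27/2))/(-2491) = (-33 + 37/2)*(-1/2491) = -29/2*(-1/2491) = 29/4982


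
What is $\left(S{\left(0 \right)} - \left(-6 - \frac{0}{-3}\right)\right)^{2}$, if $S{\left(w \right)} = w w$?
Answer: $36$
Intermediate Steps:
$S{\left(w \right)} = w^{2}$
$\left(S{\left(0 \right)} - \left(-6 - \frac{0}{-3}\right)\right)^{2} = \left(0^{2} - \left(-6 - \frac{0}{-3}\right)\right)^{2} = \left(0 + \left(\left(4 \cdot 0 \left(- \frac{1}{3}\right) - 4\right) + 10\right)\right)^{2} = \left(0 + \left(\left(4 \cdot 0 - 4\right) + 10\right)\right)^{2} = \left(0 + \left(\left(0 - 4\right) + 10\right)\right)^{2} = \left(0 + \left(-4 + 10\right)\right)^{2} = \left(0 + 6\right)^{2} = 6^{2} = 36$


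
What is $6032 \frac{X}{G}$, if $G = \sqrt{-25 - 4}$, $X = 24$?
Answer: $- 4992 i \sqrt{29} \approx - 26883.0 i$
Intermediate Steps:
$G = i \sqrt{29}$ ($G = \sqrt{-29} = i \sqrt{29} \approx 5.3852 i$)
$6032 \frac{X}{G} = 6032 \frac{24}{i \sqrt{29}} = 6032 \cdot 24 \left(- \frac{i \sqrt{29}}{29}\right) = 6032 \left(- \frac{24 i \sqrt{29}}{29}\right) = - 4992 i \sqrt{29}$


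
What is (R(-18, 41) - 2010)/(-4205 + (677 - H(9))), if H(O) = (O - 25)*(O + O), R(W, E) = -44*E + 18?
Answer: 949/810 ≈ 1.1716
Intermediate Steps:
R(W, E) = 18 - 44*E
H(O) = 2*O*(-25 + O) (H(O) = (-25 + O)*(2*O) = 2*O*(-25 + O))
(R(-18, 41) - 2010)/(-4205 + (677 - H(9))) = ((18 - 44*41) - 2010)/(-4205 + (677 - 2*9*(-25 + 9))) = ((18 - 1804) - 2010)/(-4205 + (677 - 2*9*(-16))) = (-1786 - 2010)/(-4205 + (677 - 1*(-288))) = -3796/(-4205 + (677 + 288)) = -3796/(-4205 + 965) = -3796/(-3240) = -3796*(-1/3240) = 949/810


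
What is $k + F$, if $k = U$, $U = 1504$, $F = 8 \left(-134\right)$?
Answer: $432$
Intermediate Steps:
$F = -1072$
$k = 1504$
$k + F = 1504 - 1072 = 432$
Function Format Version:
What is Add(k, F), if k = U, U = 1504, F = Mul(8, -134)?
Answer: 432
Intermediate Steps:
F = -1072
k = 1504
Add(k, F) = Add(1504, -1072) = 432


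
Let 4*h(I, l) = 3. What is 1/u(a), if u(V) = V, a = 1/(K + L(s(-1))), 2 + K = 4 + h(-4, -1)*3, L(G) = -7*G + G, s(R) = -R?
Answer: -7/4 ≈ -1.7500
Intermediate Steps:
h(I, l) = ¾ (h(I, l) = (¼)*3 = ¾)
L(G) = -6*G
K = 17/4 (K = -2 + (4 + (¾)*3) = -2 + (4 + 9/4) = -2 + 25/4 = 17/4 ≈ 4.2500)
a = -4/7 (a = 1/(17/4 - (-6)*(-1)) = 1/(17/4 - 6*1) = 1/(17/4 - 6) = 1/(-7/4) = -4/7 ≈ -0.57143)
1/u(a) = 1/(-4/7) = -7/4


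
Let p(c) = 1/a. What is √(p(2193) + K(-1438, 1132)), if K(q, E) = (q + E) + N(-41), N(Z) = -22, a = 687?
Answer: I*√154805145/687 ≈ 18.111*I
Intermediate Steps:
p(c) = 1/687
K(q, E) = -22 + E + q (K(q, E) = (q + E) - 22 = (E + q) - 22 = -22 + E + q)
√(p(2193) + K(-1438, 1132)) = √(1/687 + (-22 + 1132 - 1438)) = √(1/687 - 328) = √(-225335/687) = I*√154805145/687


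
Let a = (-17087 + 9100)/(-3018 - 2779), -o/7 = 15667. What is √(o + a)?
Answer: 3*I*√409489262798/5797 ≈ 331.16*I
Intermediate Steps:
o = -109669 (o = -7*15667 = -109669)
a = 7987/5797 (a = -7987/(-5797) = -7987*(-1/5797) = 7987/5797 ≈ 1.3778)
√(o + a) = √(-109669 + 7987/5797) = √(-635743206/5797) = 3*I*√409489262798/5797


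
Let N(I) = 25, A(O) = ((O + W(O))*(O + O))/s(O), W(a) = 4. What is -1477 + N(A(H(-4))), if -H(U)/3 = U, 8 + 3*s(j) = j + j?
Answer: -1452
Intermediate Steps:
s(j) = -8/3 + 2*j/3 (s(j) = -8/3 + (j + j)/3 = -8/3 + (2*j)/3 = -8/3 + 2*j/3)
H(U) = -3*U
A(O) = 2*O*(4 + O)/(-8/3 + 2*O/3) (A(O) = ((O + 4)*(O + O))/(-8/3 + 2*O/3) = ((4 + O)*(2*O))/(-8/3 + 2*O/3) = (2*O*(4 + O))/(-8/3 + 2*O/3) = 2*O*(4 + O)/(-8/3 + 2*O/3))
-1477 + N(A(H(-4))) = -1477 + 25 = -1452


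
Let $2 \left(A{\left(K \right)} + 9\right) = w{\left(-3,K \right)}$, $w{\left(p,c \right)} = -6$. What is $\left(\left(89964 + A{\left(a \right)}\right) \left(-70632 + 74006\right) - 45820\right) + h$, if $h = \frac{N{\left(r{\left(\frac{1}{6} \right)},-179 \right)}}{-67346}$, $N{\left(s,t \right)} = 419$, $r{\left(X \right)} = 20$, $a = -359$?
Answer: $\frac{20436293746469}{67346} \approx 3.0345 \cdot 10^{8}$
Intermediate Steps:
$A{\left(K \right)} = -12$ ($A{\left(K \right)} = -9 + \frac{1}{2} \left(-6\right) = -9 - 3 = -12$)
$h = - \frac{419}{67346}$ ($h = \frac{419}{-67346} = 419 \left(- \frac{1}{67346}\right) = - \frac{419}{67346} \approx -0.0062216$)
$\left(\left(89964 + A{\left(a \right)}\right) \left(-70632 + 74006\right) - 45820\right) + h = \left(\left(89964 - 12\right) \left(-70632 + 74006\right) - 45820\right) - \frac{419}{67346} = \left(89952 \cdot 3374 - 45820\right) - \frac{419}{67346} = \left(303498048 - 45820\right) - \frac{419}{67346} = 303452228 - \frac{419}{67346} = \frac{20436293746469}{67346}$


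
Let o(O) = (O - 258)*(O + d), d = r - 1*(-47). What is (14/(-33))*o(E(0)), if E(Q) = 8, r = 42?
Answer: 339500/33 ≈ 10288.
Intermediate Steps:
d = 89 (d = 42 - 1*(-47) = 42 + 47 = 89)
o(O) = (-258 + O)*(89 + O) (o(O) = (O - 258)*(O + 89) = (-258 + O)*(89 + O))
(14/(-33))*o(E(0)) = (14/(-33))*(-22962 + 8**2 - 169*8) = (14*(-1/33))*(-22962 + 64 - 1352) = -14/33*(-24250) = 339500/33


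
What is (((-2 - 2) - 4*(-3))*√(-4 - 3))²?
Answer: -448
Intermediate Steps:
(((-2 - 2) - 4*(-3))*√(-4 - 3))² = ((-4 + 12)*√(-7))² = (8*(I*√7))² = (8*I*√7)² = -448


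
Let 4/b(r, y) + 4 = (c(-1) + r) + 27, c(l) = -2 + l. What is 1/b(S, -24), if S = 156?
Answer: 44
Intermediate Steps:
b(r, y) = 4/(20 + r) (b(r, y) = 4/(-4 + (((-2 - 1) + r) + 27)) = 4/(-4 + ((-3 + r) + 27)) = 4/(-4 + (24 + r)) = 4/(20 + r))
1/b(S, -24) = 1/(4/(20 + 156)) = 1/(4/176) = 1/(4*(1/176)) = 1/(1/44) = 44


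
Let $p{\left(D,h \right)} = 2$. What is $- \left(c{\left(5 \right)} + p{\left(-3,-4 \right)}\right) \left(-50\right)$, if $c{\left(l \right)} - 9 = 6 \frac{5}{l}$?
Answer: $850$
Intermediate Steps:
$c{\left(l \right)} = 9 + \frac{30}{l}$ ($c{\left(l \right)} = 9 + 6 \frac{5}{l} = 9 + \frac{30}{l}$)
$- \left(c{\left(5 \right)} + p{\left(-3,-4 \right)}\right) \left(-50\right) = - \left(\left(9 + \frac{30}{5}\right) + 2\right) \left(-50\right) = - \left(\left(9 + 30 \cdot \frac{1}{5}\right) + 2\right) \left(-50\right) = - \left(\left(9 + 6\right) + 2\right) \left(-50\right) = - \left(15 + 2\right) \left(-50\right) = - 17 \left(-50\right) = \left(-1\right) \left(-850\right) = 850$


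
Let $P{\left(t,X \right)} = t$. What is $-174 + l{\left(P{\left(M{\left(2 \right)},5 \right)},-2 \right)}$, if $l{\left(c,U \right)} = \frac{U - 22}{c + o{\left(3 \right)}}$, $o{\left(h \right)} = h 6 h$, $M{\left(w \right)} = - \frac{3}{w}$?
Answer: $- \frac{6106}{35} \approx -174.46$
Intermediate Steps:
$o{\left(h \right)} = 6 h^{2}$ ($o{\left(h \right)} = 6 h h = 6 h^{2}$)
$l{\left(c,U \right)} = \frac{-22 + U}{54 + c}$ ($l{\left(c,U \right)} = \frac{U - 22}{c + 6 \cdot 3^{2}} = \frac{-22 + U}{c + 6 \cdot 9} = \frac{-22 + U}{c + 54} = \frac{-22 + U}{54 + c}$)
$-174 + l{\left(P{\left(M{\left(2 \right)},5 \right)},-2 \right)} = -174 + \frac{-22 - 2}{54 - \frac{3}{2}} = -174 + \frac{1}{54 - \frac{3}{2}} \left(-24\right) = -174 + \frac{1}{\frac{105}{2}} \left(-24\right) = -174 + \frac{2}{105} \left(-24\right) = -174 - \frac{16}{35} = - \frac{6106}{35}$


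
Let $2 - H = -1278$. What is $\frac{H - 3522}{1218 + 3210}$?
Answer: $- \frac{1121}{2214} \approx -0.50632$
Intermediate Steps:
$H = 1280$ ($H = 2 - -1278 = 2 + 1278 = 1280$)
$\frac{H - 3522}{1218 + 3210} = \frac{1280 - 3522}{1218 + 3210} = - \frac{2242}{4428} = \left(-2242\right) \frac{1}{4428} = - \frac{1121}{2214}$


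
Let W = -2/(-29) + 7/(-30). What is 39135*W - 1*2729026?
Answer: -158656595/58 ≈ -2.7355e+6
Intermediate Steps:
W = -143/870 (W = -2*(-1/29) + 7*(-1/30) = 2/29 - 7/30 = -143/870 ≈ -0.16437)
39135*W - 1*2729026 = 39135*(-143/870) - 1*2729026 = -373087/58 - 2729026 = -158656595/58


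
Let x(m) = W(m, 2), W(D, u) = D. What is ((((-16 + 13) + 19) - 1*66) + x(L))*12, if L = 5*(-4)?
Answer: -840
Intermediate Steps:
L = -20
x(m) = m
((((-16 + 13) + 19) - 1*66) + x(L))*12 = ((((-16 + 13) + 19) - 1*66) - 20)*12 = (((-3 + 19) - 66) - 20)*12 = ((16 - 66) - 20)*12 = (-50 - 20)*12 = -70*12 = -840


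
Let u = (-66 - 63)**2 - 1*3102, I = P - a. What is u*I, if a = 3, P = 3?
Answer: 0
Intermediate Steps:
I = 0 (I = 3 - 1*3 = 3 - 3 = 0)
u = 13539 (u = (-129)**2 - 3102 = 16641 - 3102 = 13539)
u*I = 13539*0 = 0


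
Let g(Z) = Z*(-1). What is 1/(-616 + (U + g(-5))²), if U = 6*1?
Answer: -1/495 ≈ -0.0020202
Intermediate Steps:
U = 6
g(Z) = -Z
1/(-616 + (U + g(-5))²) = 1/(-616 + (6 - 1*(-5))²) = 1/(-616 + (6 + 5)²) = 1/(-616 + 11²) = 1/(-616 + 121) = 1/(-495) = -1/495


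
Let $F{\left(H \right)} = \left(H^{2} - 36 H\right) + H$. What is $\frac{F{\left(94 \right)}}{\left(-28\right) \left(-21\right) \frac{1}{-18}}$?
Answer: $- \frac{8319}{49} \approx -169.78$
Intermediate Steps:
$F{\left(H \right)} = H^{2} - 35 H$
$\frac{F{\left(94 \right)}}{\left(-28\right) \left(-21\right) \frac{1}{-18}} = \frac{94 \left(-35 + 94\right)}{\left(-28\right) \left(-21\right) \frac{1}{-18}} = \frac{94 \cdot 59}{588 \left(- \frac{1}{18}\right)} = \frac{5546}{- \frac{98}{3}} = 5546 \left(- \frac{3}{98}\right) = - \frac{8319}{49}$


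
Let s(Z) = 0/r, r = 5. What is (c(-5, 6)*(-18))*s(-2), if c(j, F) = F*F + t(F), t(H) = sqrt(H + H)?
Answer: 0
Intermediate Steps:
t(H) = sqrt(2)*sqrt(H) (t(H) = sqrt(2*H) = sqrt(2)*sqrt(H))
s(Z) = 0 (s(Z) = 0/5 = 0*(1/5) = 0)
c(j, F) = F**2 + sqrt(2)*sqrt(F) (c(j, F) = F*F + sqrt(2)*sqrt(F) = F**2 + sqrt(2)*sqrt(F))
(c(-5, 6)*(-18))*s(-2) = ((6**2 + sqrt(2)*sqrt(6))*(-18))*0 = ((36 + 2*sqrt(3))*(-18))*0 = (-648 - 36*sqrt(3))*0 = 0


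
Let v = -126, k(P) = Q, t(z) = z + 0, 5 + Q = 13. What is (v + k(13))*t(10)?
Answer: -1180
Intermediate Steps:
Q = 8 (Q = -5 + 13 = 8)
t(z) = z
k(P) = 8
(v + k(13))*t(10) = (-126 + 8)*10 = -118*10 = -1180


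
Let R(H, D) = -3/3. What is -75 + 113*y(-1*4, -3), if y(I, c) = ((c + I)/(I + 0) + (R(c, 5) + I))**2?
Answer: 17897/16 ≈ 1118.6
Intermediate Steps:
R(H, D) = -1 (R(H, D) = -3*1/3 = -1)
y(I, c) = (-1 + I + (I + c)/I)**2 (y(I, c) = ((c + I)/(I + 0) + (-1 + I))**2 = ((I + c)/I + (-1 + I))**2 = (-1 + I + (I + c)/I)**2)
-75 + 113*y(-1*4, -3) = -75 + 113*((-3 + (-1*4)**2)**2/(-1*4)**2) = -75 + 113*((-3 + (-4)**2)**2/(-4)**2) = -75 + 113*((-3 + 16)**2/16) = -75 + 113*((1/16)*13**2) = -75 + 113*((1/16)*169) = -75 + 113*(169/16) = -75 + 19097/16 = 17897/16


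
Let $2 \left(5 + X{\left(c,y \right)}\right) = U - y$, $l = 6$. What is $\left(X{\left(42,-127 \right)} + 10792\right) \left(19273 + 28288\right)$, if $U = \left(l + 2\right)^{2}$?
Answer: $\frac{1035165165}{2} \approx 5.1758 \cdot 10^{8}$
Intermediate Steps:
$U = 64$ ($U = \left(6 + 2\right)^{2} = 8^{2} = 64$)
$X{\left(c,y \right)} = 27 - \frac{y}{2}$ ($X{\left(c,y \right)} = -5 + \frac{64 - y}{2} = -5 - \left(-32 + \frac{y}{2}\right) = 27 - \frac{y}{2}$)
$\left(X{\left(42,-127 \right)} + 10792\right) \left(19273 + 28288\right) = \left(\left(27 - - \frac{127}{2}\right) + 10792\right) \left(19273 + 28288\right) = \left(\left(27 + \frac{127}{2}\right) + 10792\right) 47561 = \left(\frac{181}{2} + 10792\right) 47561 = \frac{21765}{2} \cdot 47561 = \frac{1035165165}{2}$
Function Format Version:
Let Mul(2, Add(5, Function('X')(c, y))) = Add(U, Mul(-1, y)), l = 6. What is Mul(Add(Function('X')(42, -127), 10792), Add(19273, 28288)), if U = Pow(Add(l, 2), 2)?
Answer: Rational(1035165165, 2) ≈ 5.1758e+8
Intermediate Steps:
U = 64 (U = Pow(Add(6, 2), 2) = Pow(8, 2) = 64)
Function('X')(c, y) = Add(27, Mul(Rational(-1, 2), y)) (Function('X')(c, y) = Add(-5, Mul(Rational(1, 2), Add(64, Mul(-1, y)))) = Add(-5, Add(32, Mul(Rational(-1, 2), y))) = Add(27, Mul(Rational(-1, 2), y)))
Mul(Add(Function('X')(42, -127), 10792), Add(19273, 28288)) = Mul(Add(Add(27, Mul(Rational(-1, 2), -127)), 10792), Add(19273, 28288)) = Mul(Add(Add(27, Rational(127, 2)), 10792), 47561) = Mul(Add(Rational(181, 2), 10792), 47561) = Mul(Rational(21765, 2), 47561) = Rational(1035165165, 2)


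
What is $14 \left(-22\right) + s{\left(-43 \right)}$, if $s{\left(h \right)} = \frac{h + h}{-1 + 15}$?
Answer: $- \frac{2199}{7} \approx -314.14$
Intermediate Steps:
$s{\left(h \right)} = \frac{h}{7}$ ($s{\left(h \right)} = \frac{2 h}{14} = 2 h \frac{1}{14} = \frac{h}{7}$)
$14 \left(-22\right) + s{\left(-43 \right)} = 14 \left(-22\right) + \frac{1}{7} \left(-43\right) = -308 - \frac{43}{7} = - \frac{2199}{7}$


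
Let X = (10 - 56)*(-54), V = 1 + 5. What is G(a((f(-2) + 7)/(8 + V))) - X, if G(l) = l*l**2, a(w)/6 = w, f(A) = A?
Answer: -848637/343 ≈ -2474.2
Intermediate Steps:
V = 6
a(w) = 6*w
G(l) = l**3
X = 2484 (X = -46*(-54) = 2484)
G(a((f(-2) + 7)/(8 + V))) - X = (6*((-2 + 7)/(8 + 6)))**3 - 1*2484 = (6*(5/14))**3 - 2484 = (15/7)**3 - 2484 = 3375/343 - 2484 = -848637/343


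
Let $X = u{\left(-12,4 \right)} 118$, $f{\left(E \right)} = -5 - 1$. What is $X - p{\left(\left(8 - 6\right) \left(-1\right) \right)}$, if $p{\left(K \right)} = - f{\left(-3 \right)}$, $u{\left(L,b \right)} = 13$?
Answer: $1528$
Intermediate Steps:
$f{\left(E \right)} = -6$ ($f{\left(E \right)} = -5 - 1 = -6$)
$X = 1534$ ($X = 13 \cdot 118 = 1534$)
$p{\left(K \right)} = 6$ ($p{\left(K \right)} = \left(-1\right) \left(-6\right) = 6$)
$X - p{\left(\left(8 - 6\right) \left(-1\right) \right)} = 1534 - 6 = 1528$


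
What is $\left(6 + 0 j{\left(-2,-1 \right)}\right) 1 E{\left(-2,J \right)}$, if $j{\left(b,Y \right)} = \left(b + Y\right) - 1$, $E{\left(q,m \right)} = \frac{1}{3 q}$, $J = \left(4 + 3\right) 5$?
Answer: $-1$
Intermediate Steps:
$J = 35$ ($J = 7 \cdot 5 = 35$)
$E{\left(q,m \right)} = \frac{1}{3 q}$
$j{\left(b,Y \right)} = -1 + Y + b$ ($j{\left(b,Y \right)} = \left(Y + b\right) - 1 = -1 + Y + b$)
$\left(6 + 0 j{\left(-2,-1 \right)}\right) 1 E{\left(-2,J \right)} = \left(6 + 0 \left(-1 - 1 - 2\right)\right) 1 \frac{1}{3 \left(-2\right)} = \left(6 + 0 \left(-4\right)\right) 1 \cdot \frac{1}{3} \left(- \frac{1}{2}\right) = \left(6 + 0\right) 1 \left(- \frac{1}{6}\right) = 6 \cdot 1 \left(- \frac{1}{6}\right) = 6 \left(- \frac{1}{6}\right) = -1$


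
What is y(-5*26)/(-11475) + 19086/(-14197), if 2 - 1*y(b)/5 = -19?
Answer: -14700169/10860705 ≈ -1.3535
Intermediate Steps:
y(b) = 105 (y(b) = 10 - 5*(-19) = 10 + 95 = 105)
y(-5*26)/(-11475) + 19086/(-14197) = 105/(-11475) + 19086/(-14197) = 105*(-1/11475) + 19086*(-1/14197) = -7/765 - 19086/14197 = -14700169/10860705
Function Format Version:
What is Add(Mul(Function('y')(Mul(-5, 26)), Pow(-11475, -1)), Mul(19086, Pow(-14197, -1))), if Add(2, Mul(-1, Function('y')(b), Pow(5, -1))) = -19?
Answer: Rational(-14700169, 10860705) ≈ -1.3535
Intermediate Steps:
Function('y')(b) = 105 (Function('y')(b) = Add(10, Mul(-5, -19)) = Add(10, 95) = 105)
Add(Mul(Function('y')(Mul(-5, 26)), Pow(-11475, -1)), Mul(19086, Pow(-14197, -1))) = Add(Mul(105, Pow(-11475, -1)), Mul(19086, Pow(-14197, -1))) = Add(Mul(105, Rational(-1, 11475)), Mul(19086, Rational(-1, 14197))) = Add(Rational(-7, 765), Rational(-19086, 14197)) = Rational(-14700169, 10860705)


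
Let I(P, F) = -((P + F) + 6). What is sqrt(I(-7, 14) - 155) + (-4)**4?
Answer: 256 + 2*I*sqrt(42) ≈ 256.0 + 12.961*I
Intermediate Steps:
I(P, F) = -6 - F - P (I(P, F) = -((F + P) + 6) = -(6 + F + P) = -6 - F - P)
sqrt(I(-7, 14) - 155) + (-4)**4 = sqrt((-6 - 1*14 - 1*(-7)) - 155) + (-4)**4 = sqrt((-6 - 14 + 7) - 155) + 256 = sqrt(-13 - 155) + 256 = sqrt(-168) + 256 = 2*I*sqrt(42) + 256 = 256 + 2*I*sqrt(42)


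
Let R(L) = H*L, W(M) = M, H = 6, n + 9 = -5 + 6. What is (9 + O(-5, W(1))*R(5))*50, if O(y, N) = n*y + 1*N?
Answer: 61950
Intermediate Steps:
n = -8 (n = -9 + (-5 + 6) = -9 + 1 = -8)
O(y, N) = N - 8*y (O(y, N) = -8*y + 1*N = -8*y + N = N - 8*y)
R(L) = 6*L
(9 + O(-5, W(1))*R(5))*50 = (9 + (1 - 8*(-5))*(6*5))*50 = (9 + (1 + 40)*30)*50 = (9 + 41*30)*50 = (9 + 1230)*50 = 1239*50 = 61950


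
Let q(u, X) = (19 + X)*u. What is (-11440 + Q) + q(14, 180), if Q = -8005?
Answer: -16659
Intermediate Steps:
q(u, X) = u*(19 + X)
(-11440 + Q) + q(14, 180) = (-11440 - 8005) + 14*(19 + 180) = -19445 + 14*199 = -19445 + 2786 = -16659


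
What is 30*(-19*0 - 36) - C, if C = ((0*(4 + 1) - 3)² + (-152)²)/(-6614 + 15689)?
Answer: -9824113/9075 ≈ -1082.5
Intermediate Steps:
C = 23113/9075 (C = ((0*5 - 3)² + 23104)/9075 = ((0 - 3)² + 23104)*(1/9075) = ((-3)² + 23104)*(1/9075) = (9 + 23104)*(1/9075) = 23113*(1/9075) = 23113/9075 ≈ 2.5469)
30*(-19*0 - 36) - C = 30*(-19*0 - 36) - 1*23113/9075 = 30*(0 - 36) - 23113/9075 = 30*(-36) - 23113/9075 = -1080 - 23113/9075 = -9824113/9075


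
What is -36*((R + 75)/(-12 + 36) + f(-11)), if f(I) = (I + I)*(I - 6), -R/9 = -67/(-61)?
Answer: -827262/61 ≈ -13562.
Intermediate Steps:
R = -603/61 (R = -(-603)/(-61) = -(-603)*(-1)/61 = -9*67/61 = -603/61 ≈ -9.8852)
f(I) = 2*I*(-6 + I) (f(I) = (2*I)*(-6 + I) = 2*I*(-6 + I))
-36*((R + 75)/(-12 + 36) + f(-11)) = -36*((-603/61 + 75)/(-12 + 36) + 2*(-11)*(-6 - 11)) = -36*((3972/61)/24 + 2*(-11)*(-17)) = -36*((3972/61)*(1/24) + 374) = -36*(331/122 + 374) = -36*45959/122 = -827262/61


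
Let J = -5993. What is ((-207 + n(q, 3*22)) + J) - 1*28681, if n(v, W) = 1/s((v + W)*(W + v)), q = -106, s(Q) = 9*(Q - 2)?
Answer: -501658541/14382 ≈ -34881.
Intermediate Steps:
s(Q) = -18 + 9*Q (s(Q) = 9*(-2 + Q) = -18 + 9*Q)
n(v, W) = 1/(-18 + 9*(W + v)²) (n(v, W) = 1/(-18 + 9*((v + W)*(W + v))) = 1/(-18 + 9*((W + v)*(W + v))) = 1/(-18 + 9*(W + v)²))
((-207 + n(q, 3*22)) + J) - 1*28681 = ((-207 + 1/(9*(-2 + (3*22)² + (-106)² + 2*(3*22)*(-106)))) - 5993) - 1*28681 = ((-207 + 1/(9*(-2 + 66² + 11236 + 2*66*(-106)))) - 5993) - 28681 = ((-207 + 1/(9*(-2 + 4356 + 11236 - 13992))) - 5993) - 28681 = ((-207 + (⅑)/1598) - 5993) - 28681 = ((-207 + (⅑)*(1/1598)) - 5993) - 28681 = ((-207 + 1/14382) - 5993) - 28681 = (-2977073/14382 - 5993) - 28681 = -89168399/14382 - 28681 = -501658541/14382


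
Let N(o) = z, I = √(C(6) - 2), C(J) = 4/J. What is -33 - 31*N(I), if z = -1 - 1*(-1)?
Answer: -33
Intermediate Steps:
I = 2*I*√3/3 (I = √(4/6 - 2) = √(4*(⅙) - 2) = √(⅔ - 2) = √(-4/3) = 2*I*√3/3 ≈ 1.1547*I)
z = 0 (z = -1 + 1 = 0)
N(o) = 0
-33 - 31*N(I) = -33 - 31*0 = -33 + 0 = -33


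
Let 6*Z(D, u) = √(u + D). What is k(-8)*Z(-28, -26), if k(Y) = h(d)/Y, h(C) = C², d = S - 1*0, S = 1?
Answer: -I*√6/16 ≈ -0.15309*I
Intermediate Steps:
d = 1 (d = 1 - 1*0 = 1 + 0 = 1)
Z(D, u) = √(D + u)/6 (Z(D, u) = √(u + D)/6 = √(D + u)/6)
k(Y) = 1/Y (k(Y) = 1²/Y = 1/Y)
k(-8)*Z(-28, -26) = (√(-28 - 26)/6)/(-8) = -√(-54)/48 = -3*I*√6/48 = -I*√6/16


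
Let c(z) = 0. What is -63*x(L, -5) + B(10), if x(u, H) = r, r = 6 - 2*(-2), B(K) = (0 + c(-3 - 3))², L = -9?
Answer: -630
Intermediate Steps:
B(K) = 0 (B(K) = (0 + 0)² = 0² = 0)
r = 10 (r = 6 + 4 = 10)
x(u, H) = 10
-63*x(L, -5) + B(10) = -63*10 + 0 = -630 + 0 = -630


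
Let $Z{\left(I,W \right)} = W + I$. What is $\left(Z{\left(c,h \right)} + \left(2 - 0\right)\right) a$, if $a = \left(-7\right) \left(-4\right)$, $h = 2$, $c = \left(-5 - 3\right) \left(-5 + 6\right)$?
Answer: $-112$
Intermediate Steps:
$c = -8$ ($c = \left(-8\right) 1 = -8$)
$a = 28$
$Z{\left(I,W \right)} = I + W$
$\left(Z{\left(c,h \right)} + \left(2 - 0\right)\right) a = \left(\left(-8 + 2\right) + \left(2 - 0\right)\right) 28 = \left(-6 + \left(2 + 0\right)\right) 28 = \left(-6 + 2\right) 28 = \left(-4\right) 28 = -112$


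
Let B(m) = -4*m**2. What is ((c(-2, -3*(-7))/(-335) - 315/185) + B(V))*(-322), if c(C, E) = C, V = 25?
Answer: 9984746982/12395 ≈ 8.0555e+5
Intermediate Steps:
((c(-2, -3*(-7))/(-335) - 315/185) + B(V))*(-322) = ((-2/(-335) - 315/185) - 4*25**2)*(-322) = ((-2*(-1/335) - 315*1/185) - 4*625)*(-322) = ((2/335 - 63/37) - 2500)*(-322) = (-21031/12395 - 2500)*(-322) = -31008531/12395*(-322) = 9984746982/12395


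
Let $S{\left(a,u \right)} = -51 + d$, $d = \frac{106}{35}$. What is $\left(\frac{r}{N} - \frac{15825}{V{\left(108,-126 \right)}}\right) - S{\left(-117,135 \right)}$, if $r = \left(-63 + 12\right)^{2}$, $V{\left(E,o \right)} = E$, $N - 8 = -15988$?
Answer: $- \frac{2923073}{29610} \approx -98.719$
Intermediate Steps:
$N = -15980$ ($N = 8 - 15988 = -15980$)
$d = \frac{106}{35}$ ($d = 106 \cdot \frac{1}{35} = \frac{106}{35} \approx 3.0286$)
$r = 2601$ ($r = \left(-51\right)^{2} = 2601$)
$S{\left(a,u \right)} = - \frac{1679}{35}$ ($S{\left(a,u \right)} = -51 + \frac{106}{35} = - \frac{1679}{35}$)
$\left(\frac{r}{N} - \frac{15825}{V{\left(108,-126 \right)}}\right) - S{\left(-117,135 \right)} = \left(\frac{2601}{-15980} - \frac{15825}{108}\right) - - \frac{1679}{35} = \left(2601 \left(- \frac{1}{15980}\right) - \frac{5275}{36}\right) + \frac{1679}{35} = \left(- \frac{153}{940} - \frac{5275}{36}\right) + \frac{1679}{35} = - \frac{620501}{4230} + \frac{1679}{35} = - \frac{2923073}{29610}$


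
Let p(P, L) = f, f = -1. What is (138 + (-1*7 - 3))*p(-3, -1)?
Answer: -128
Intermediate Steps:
p(P, L) = -1
(138 + (-1*7 - 3))*p(-3, -1) = (138 + (-1*7 - 3))*(-1) = (138 + (-7 - 3))*(-1) = (138 - 10)*(-1) = 128*(-1) = -128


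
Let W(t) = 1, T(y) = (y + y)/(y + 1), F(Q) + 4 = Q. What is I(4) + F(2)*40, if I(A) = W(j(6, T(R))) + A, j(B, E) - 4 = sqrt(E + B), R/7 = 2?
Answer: -75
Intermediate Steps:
R = 14 (R = 7*2 = 14)
F(Q) = -4 + Q
T(y) = 2*y/(1 + y) (T(y) = (2*y)/(1 + y) = 2*y/(1 + y))
j(B, E) = 4 + sqrt(B + E) (j(B, E) = 4 + sqrt(E + B) = 4 + sqrt(B + E))
I(A) = 1 + A
I(4) + F(2)*40 = (1 + 4) + (-4 + 2)*40 = 5 - 2*40 = 5 - 80 = -75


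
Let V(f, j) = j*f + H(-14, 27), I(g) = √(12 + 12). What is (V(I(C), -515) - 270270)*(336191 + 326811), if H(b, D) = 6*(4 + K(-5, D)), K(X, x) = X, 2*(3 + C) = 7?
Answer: -179193528552 - 682892060*√6 ≈ -1.8087e+11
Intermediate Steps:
C = ½ (C = -3 + (½)*7 = -3 + 7/2 = ½ ≈ 0.50000)
H(b, D) = -6 (H(b, D) = 6*(4 - 5) = 6*(-1) = -6)
I(g) = 2*√6 (I(g) = √24 = 2*√6)
V(f, j) = -6 + f*j (V(f, j) = j*f - 6 = f*j - 6 = -6 + f*j)
(V(I(C), -515) - 270270)*(336191 + 326811) = ((-6 + (2*√6)*(-515)) - 270270)*(336191 + 326811) = ((-6 - 1030*√6) - 270270)*663002 = (-270276 - 1030*√6)*663002 = -179193528552 - 682892060*√6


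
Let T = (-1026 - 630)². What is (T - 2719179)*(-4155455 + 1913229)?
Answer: -51923227482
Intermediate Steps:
T = 2742336 (T = (-1656)² = 2742336)
(T - 2719179)*(-4155455 + 1913229) = (2742336 - 2719179)*(-4155455 + 1913229) = 23157*(-2242226) = -51923227482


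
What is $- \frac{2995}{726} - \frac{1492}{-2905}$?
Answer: $- \frac{7617283}{2109030} \approx -3.6117$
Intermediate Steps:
$- \frac{2995}{726} - \frac{1492}{-2905} = \left(-2995\right) \frac{1}{726} - - \frac{1492}{2905} = - \frac{2995}{726} + \frac{1492}{2905} = - \frac{7617283}{2109030}$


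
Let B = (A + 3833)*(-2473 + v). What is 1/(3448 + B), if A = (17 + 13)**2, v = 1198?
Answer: -1/6031127 ≈ -1.6581e-7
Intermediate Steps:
A = 900 (A = 30**2 = 900)
B = -6034575 (B = (900 + 3833)*(-2473 + 1198) = 4733*(-1275) = -6034575)
1/(3448 + B) = 1/(3448 - 6034575) = 1/(-6031127) = -1/6031127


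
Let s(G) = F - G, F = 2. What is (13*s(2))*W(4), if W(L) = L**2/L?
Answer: 0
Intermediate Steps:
W(L) = L
s(G) = 2 - G
(13*s(2))*W(4) = (13*(2 - 1*2))*4 = (13*(2 - 2))*4 = (13*0)*4 = 0*4 = 0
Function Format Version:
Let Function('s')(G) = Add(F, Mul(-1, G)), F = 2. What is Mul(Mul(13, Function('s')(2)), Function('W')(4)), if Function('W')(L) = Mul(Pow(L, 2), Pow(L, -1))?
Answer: 0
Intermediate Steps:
Function('W')(L) = L
Function('s')(G) = Add(2, Mul(-1, G))
Mul(Mul(13, Function('s')(2)), Function('W')(4)) = Mul(Mul(13, Add(2, Mul(-1, 2))), 4) = Mul(Mul(13, Add(2, -2)), 4) = Mul(Mul(13, 0), 4) = Mul(0, 4) = 0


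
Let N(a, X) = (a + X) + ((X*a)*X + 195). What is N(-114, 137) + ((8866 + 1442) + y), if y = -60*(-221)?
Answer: -2115880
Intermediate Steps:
y = 13260
N(a, X) = 195 + X + a + a*X**2 (N(a, X) = (X + a) + (a*X**2 + 195) = (X + a) + (195 + a*X**2) = 195 + X + a + a*X**2)
N(-114, 137) + ((8866 + 1442) + y) = (195 + 137 - 114 - 114*137**2) + ((8866 + 1442) + 13260) = (195 + 137 - 114 - 114*18769) + (10308 + 13260) = (195 + 137 - 114 - 2139666) + 23568 = -2139448 + 23568 = -2115880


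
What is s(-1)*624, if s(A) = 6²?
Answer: 22464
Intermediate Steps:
s(A) = 36
s(-1)*624 = 36*624 = 22464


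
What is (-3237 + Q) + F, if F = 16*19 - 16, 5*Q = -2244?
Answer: -16989/5 ≈ -3397.8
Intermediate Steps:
Q = -2244/5 (Q = (1/5)*(-2244) = -2244/5 ≈ -448.80)
F = 288 (F = 304 - 16 = 288)
(-3237 + Q) + F = (-3237 - 2244/5) + 288 = -18429/5 + 288 = -16989/5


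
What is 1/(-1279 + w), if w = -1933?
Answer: -1/3212 ≈ -0.00031133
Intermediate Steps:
1/(-1279 + w) = 1/(-1279 - 1933) = 1/(-3212) = -1/3212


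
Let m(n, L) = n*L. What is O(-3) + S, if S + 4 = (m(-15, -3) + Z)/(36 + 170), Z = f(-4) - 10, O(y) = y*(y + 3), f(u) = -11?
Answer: -400/103 ≈ -3.8835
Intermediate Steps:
O(y) = y*(3 + y)
m(n, L) = L*n
Z = -21 (Z = -11 - 10 = -21)
S = -400/103 (S = -4 + (-3*(-15) - 21)/(36 + 170) = -4 + (45 - 21)/206 = -4 + 24*(1/206) = -4 + 12/103 = -400/103 ≈ -3.8835)
O(-3) + S = -3*(3 - 3) - 400/103 = -3*0 - 400/103 = 0 - 400/103 = -400/103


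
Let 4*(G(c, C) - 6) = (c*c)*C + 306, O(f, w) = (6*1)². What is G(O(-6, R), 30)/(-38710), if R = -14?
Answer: -3921/15484 ≈ -0.25323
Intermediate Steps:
O(f, w) = 36 (O(f, w) = 6² = 36)
G(c, C) = 165/2 + C*c²/4 (G(c, C) = 6 + ((c*c)*C + 306)/4 = 6 + (c²*C + 306)/4 = 6 + (C*c² + 306)/4 = 6 + (306 + C*c²)/4 = 6 + (153/2 + C*c²/4) = 165/2 + C*c²/4)
G(O(-6, R), 30)/(-38710) = (165/2 + (¼)*30*36²)/(-38710) = (165/2 + (¼)*30*1296)*(-1/38710) = (165/2 + 9720)*(-1/38710) = (19605/2)*(-1/38710) = -3921/15484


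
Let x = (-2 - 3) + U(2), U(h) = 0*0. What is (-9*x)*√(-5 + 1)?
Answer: 90*I ≈ 90.0*I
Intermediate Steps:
U(h) = 0
x = -5 (x = (-2 - 3) + 0 = -5 + 0 = -5)
(-9*x)*√(-5 + 1) = (-9*(-5))*√(-5 + 1) = 45*√(-4) = 45*(2*I) = 90*I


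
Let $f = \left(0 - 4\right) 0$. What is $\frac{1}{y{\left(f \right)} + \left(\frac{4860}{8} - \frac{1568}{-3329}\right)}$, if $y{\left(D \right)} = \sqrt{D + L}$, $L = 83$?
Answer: $\frac{26950725118}{16381580328629} - \frac{44328964 \sqrt{83}}{16381580328629} \approx 0.0016205$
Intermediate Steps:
$f = 0$ ($f = \left(-4\right) 0 = 0$)
$y{\left(D \right)} = \sqrt{83 + D}$ ($y{\left(D \right)} = \sqrt{D + 83} = \sqrt{83 + D}$)
$\frac{1}{y{\left(f \right)} + \left(\frac{4860}{8} - \frac{1568}{-3329}\right)} = \frac{1}{\sqrt{83 + 0} + \left(\frac{4860}{8} - \frac{1568}{-3329}\right)} = \frac{1}{\sqrt{83} + \left(4860 \cdot \frac{1}{8} - - \frac{1568}{3329}\right)} = \frac{1}{\sqrt{83} + \left(\frac{1215}{2} + \frac{1568}{3329}\right)} = \frac{1}{\sqrt{83} + \frac{4047871}{6658}} = \frac{1}{\frac{4047871}{6658} + \sqrt{83}}$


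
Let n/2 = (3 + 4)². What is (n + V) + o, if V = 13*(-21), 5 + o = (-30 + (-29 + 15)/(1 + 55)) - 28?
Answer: -953/4 ≈ -238.25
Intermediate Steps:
n = 98 (n = 2*(3 + 4)² = 2*7² = 2*49 = 98)
o = -253/4 (o = -5 + ((-30 + (-29 + 15)/(1 + 55)) - 28) = -5 + ((-30 - 14/56) - 28) = -5 + ((-30 - 14*1/56) - 28) = -5 + ((-30 - ¼) - 28) = -5 + (-121/4 - 28) = -5 - 233/4 = -253/4 ≈ -63.250)
V = -273
(n + V) + o = (98 - 273) - 253/4 = -175 - 253/4 = -953/4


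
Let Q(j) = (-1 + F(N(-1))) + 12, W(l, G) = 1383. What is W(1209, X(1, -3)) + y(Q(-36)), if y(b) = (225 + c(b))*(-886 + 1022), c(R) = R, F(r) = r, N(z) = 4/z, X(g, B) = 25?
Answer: 32935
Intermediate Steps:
Q(j) = 7 (Q(j) = (-1 + 4/(-1)) + 12 = (-1 + 4*(-1)) + 12 = (-1 - 4) + 12 = -5 + 12 = 7)
y(b) = 30600 + 136*b (y(b) = (225 + b)*(-886 + 1022) = (225 + b)*136 = 30600 + 136*b)
W(1209, X(1, -3)) + y(Q(-36)) = 1383 + (30600 + 136*7) = 1383 + (30600 + 952) = 1383 + 31552 = 32935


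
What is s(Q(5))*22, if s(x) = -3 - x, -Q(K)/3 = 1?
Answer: 0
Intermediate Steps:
Q(K) = -3 (Q(K) = -3*1 = -3)
s(Q(5))*22 = (-3 - 1*(-3))*22 = (-3 + 3)*22 = 0*22 = 0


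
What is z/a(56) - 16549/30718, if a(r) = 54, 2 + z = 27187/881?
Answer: -174916/40593837 ≈ -0.0043089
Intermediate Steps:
z = 25425/881 (z = -2 + 27187/881 = 25425/881 ≈ 28.859)
z/a(56) - 16549/30718 = (25425/881)/54 - 16549/30718 = (25425/881)*(1/54) - 16549*1/30718 = 2825/5286 - 16549/30718 = -174916/40593837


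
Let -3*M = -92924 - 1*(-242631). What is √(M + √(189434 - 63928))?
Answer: √(-449121 + 9*√125506)/3 ≈ 222.59*I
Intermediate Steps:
M = -149707/3 (M = -(-92924 - 1*(-242631))/3 = -(-92924 + 242631)/3 = -⅓*149707 = -149707/3 ≈ -49902.)
√(M + √(189434 - 63928)) = √(-149707/3 + √(189434 - 63928)) = √(-149707/3 + √125506)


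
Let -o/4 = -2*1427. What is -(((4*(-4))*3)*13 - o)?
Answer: 12040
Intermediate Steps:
o = 11416 (o = -(-8)*1427 = -4*(-2854) = 11416)
-(((4*(-4))*3)*13 - o) = -(((4*(-4))*3)*13 - 1*11416) = -(-16*3*13 - 11416) = -(-48*13 - 11416) = -(-624 - 11416) = -1*(-12040) = 12040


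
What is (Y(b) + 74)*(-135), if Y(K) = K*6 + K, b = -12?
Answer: 1350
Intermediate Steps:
Y(K) = 7*K (Y(K) = 6*K + K = 7*K)
(Y(b) + 74)*(-135) = (7*(-12) + 74)*(-135) = (-84 + 74)*(-135) = -10*(-135) = 1350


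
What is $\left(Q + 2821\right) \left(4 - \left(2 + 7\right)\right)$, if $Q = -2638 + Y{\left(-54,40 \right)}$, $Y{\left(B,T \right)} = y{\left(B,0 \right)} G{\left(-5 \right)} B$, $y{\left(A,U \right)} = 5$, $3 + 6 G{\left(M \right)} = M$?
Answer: $-2715$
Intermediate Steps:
$G{\left(M \right)} = - \frac{1}{2} + \frac{M}{6}$
$Y{\left(B,T \right)} = - \frac{20 B}{3}$ ($Y{\left(B,T \right)} = 5 \left(- \frac{1}{2} + \frac{1}{6} \left(-5\right)\right) B = 5 \left(- \frac{1}{2} - \frac{5}{6}\right) B = 5 \left(- \frac{4}{3}\right) B = - \frac{20 B}{3}$)
$Q = -2278$ ($Q = -2638 - -360 = -2638 + 360 = -2278$)
$\left(Q + 2821\right) \left(4 - \left(2 + 7\right)\right) = \left(-2278 + 2821\right) \left(4 - \left(2 + 7\right)\right) = 543 \left(4 - 9\right) = 543 \left(-5\right) = -2715$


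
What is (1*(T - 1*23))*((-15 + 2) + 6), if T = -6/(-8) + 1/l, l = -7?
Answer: 627/4 ≈ 156.75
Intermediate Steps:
T = 17/28 (T = -6/(-8) + 1/(-7) = -6*(-1/8) + 1*(-1/7) = 3/4 - 1/7 = 17/28 ≈ 0.60714)
(1*(T - 1*23))*((-15 + 2) + 6) = (1*(17/28 - 1*23))*((-15 + 2) + 6) = (1*(17/28 - 23))*(-13 + 6) = (1*(-627/28))*(-7) = -627/28*(-7) = 627/4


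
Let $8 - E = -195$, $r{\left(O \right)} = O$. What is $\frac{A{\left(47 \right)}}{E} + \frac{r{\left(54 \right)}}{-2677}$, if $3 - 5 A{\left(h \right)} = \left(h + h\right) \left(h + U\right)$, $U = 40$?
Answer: $- \frac{4387857}{543431} \approx -8.0744$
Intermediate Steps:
$E = 203$ ($E = 8 - -195 = 8 + 195 = 203$)
$A{\left(h \right)} = \frac{3}{5} - \frac{2 h \left(40 + h\right)}{5}$ ($A{\left(h \right)} = \frac{3}{5} - \frac{\left(h + h\right) \left(h + 40\right)}{5} = \frac{3}{5} - \frac{2 h \left(40 + h\right)}{5}$)
$\frac{A{\left(47 \right)}}{E} + \frac{r{\left(54 \right)}}{-2677} = \frac{\frac{3}{5} - 752 - \frac{2 \cdot 47^{2}}{5}}{203} + \frac{54}{-2677} = \left(\frac{3}{5} - 752 - \frac{4418}{5}\right) \frac{1}{203} + 54 \left(- \frac{1}{2677}\right) = \left(\frac{3}{5} - 752 - \frac{4418}{5}\right) \frac{1}{203} - \frac{54}{2677} = \left(-1635\right) \frac{1}{203} - \frac{54}{2677} = - \frac{1635}{203} - \frac{54}{2677} = - \frac{4387857}{543431}$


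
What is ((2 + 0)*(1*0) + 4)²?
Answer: 16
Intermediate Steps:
((2 + 0)*(1*0) + 4)² = (2*0 + 4)² = (0 + 4)² = 4² = 16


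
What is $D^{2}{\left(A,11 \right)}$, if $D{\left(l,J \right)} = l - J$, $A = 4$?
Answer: $49$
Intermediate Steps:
$D^{2}{\left(A,11 \right)} = \left(4 - 11\right)^{2} = \left(-7\right)^{2} = 49$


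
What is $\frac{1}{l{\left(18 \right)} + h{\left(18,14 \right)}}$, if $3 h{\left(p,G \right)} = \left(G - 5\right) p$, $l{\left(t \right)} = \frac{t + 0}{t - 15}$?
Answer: $\frac{1}{60} \approx 0.016667$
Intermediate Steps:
$l{\left(t \right)} = \frac{t}{-15 + t}$
$h{\left(p,G \right)} = \frac{p \left(-5 + G\right)}{3}$ ($h{\left(p,G \right)} = \frac{\left(G - 5\right) p}{3} = \frac{\left(-5 + G\right) p}{3} = \frac{p \left(-5 + G\right)}{3}$)
$\frac{1}{l{\left(18 \right)} + h{\left(18,14 \right)}} = \frac{1}{\frac{18}{-15 + 18} + \frac{1}{3} \cdot 18 \left(-5 + 14\right)} = \frac{1}{\frac{18}{3} + \frac{1}{3} \cdot 18 \cdot 9} = \frac{1}{18 \cdot \frac{1}{3} + 54} = \frac{1}{6 + 54} = \frac{1}{60}$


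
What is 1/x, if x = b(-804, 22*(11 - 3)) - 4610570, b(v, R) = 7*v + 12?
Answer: -1/4616186 ≈ -2.1663e-7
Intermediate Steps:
b(v, R) = 12 + 7*v
x = -4616186 (x = (12 + 7*(-804)) - 4610570 = (12 - 5628) - 4610570 = -5616 - 4610570 = -4616186)
1/x = 1/(-4616186) = -1/4616186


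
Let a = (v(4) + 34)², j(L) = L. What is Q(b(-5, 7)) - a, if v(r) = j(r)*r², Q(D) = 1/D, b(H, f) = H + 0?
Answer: -48021/5 ≈ -9604.2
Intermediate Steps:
b(H, f) = H
v(r) = r³ (v(r) = r*r² = r³)
a = 9604 (a = (4³ + 34)² = (64 + 34)² = 98² = 9604)
Q(b(-5, 7)) - a = 1/(-5) - 1*9604 = -⅕ - 9604 = -48021/5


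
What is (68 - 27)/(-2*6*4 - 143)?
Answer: -41/191 ≈ -0.21466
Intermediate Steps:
(68 - 27)/(-2*6*4 - 143) = 41/(-12*4 - 143) = 41/(-48 - 143) = 41/(-191) = 41*(-1/191) = -41/191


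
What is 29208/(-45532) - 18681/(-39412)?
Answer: -75140601/448626796 ≈ -0.16749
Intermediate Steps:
29208/(-45532) - 18681/(-39412) = 29208*(-1/45532) - 18681*(-1/39412) = -7302/11383 + 18681/39412 = -75140601/448626796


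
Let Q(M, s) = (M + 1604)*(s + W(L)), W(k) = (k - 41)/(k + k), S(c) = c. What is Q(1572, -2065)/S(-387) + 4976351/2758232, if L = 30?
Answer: 271398464287043/16011536760 ≈ 16950.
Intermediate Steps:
W(k) = (-41 + k)/(2*k) (W(k) = (-41 + k)/((2*k)) = (-41 + k)*(1/(2*k)) = (-41 + k)/(2*k))
Q(M, s) = (1604 + M)*(-11/60 + s) (Q(M, s) = (M + 1604)*(s + (½)*(-41 + 30)/30) = (1604 + M)*(s + (½)*(1/30)*(-11)) = (1604 + M)*(s - 11/60) = (1604 + M)*(-11/60 + s))
Q(1572, -2065)/S(-387) + 4976351/2758232 = (-4411/15 + 1604*(-2065) - 11/60*1572 + 1572*(-2065))/(-387) + 4976351/2758232 = (-4411/15 - 3312260 - 1441/5 - 3246180)*(-1/387) + 4976351*(1/2758232) = -98385334/15*(-1/387) + 4976351/2758232 = 98385334/5805 + 4976351/2758232 = 271398464287043/16011536760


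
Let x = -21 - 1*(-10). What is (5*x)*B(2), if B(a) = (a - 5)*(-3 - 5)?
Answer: -1320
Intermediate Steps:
x = -11 (x = -21 + 10 = -11)
B(a) = 40 - 8*a (B(a) = (-5 + a)*(-8) = 40 - 8*a)
(5*x)*B(2) = (5*(-11))*(40 - 8*2) = -55*(40 - 16) = -55*24 = -1320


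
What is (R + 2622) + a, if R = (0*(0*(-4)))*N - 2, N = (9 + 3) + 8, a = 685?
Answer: 3305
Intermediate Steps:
N = 20 (N = 12 + 8 = 20)
R = -2 (R = (0*(0*(-4)))*20 - 2 = (0*0)*20 - 2 = 0*20 - 2 = 0 - 2 = -2)
(R + 2622) + a = (-2 + 2622) + 685 = 2620 + 685 = 3305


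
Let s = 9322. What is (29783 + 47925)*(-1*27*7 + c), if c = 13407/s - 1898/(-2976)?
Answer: -25185634001885/1733892 ≈ -1.4525e+7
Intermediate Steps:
c = 14398097/6935568 (c = 13407/9322 - 1898/(-2976) = 13407*(1/9322) - 1898*(-1/2976) = 13407/9322 + 949/1488 = 14398097/6935568 ≈ 2.0760)
(29783 + 47925)*(-1*27*7 + c) = (29783 + 47925)*(-1*27*7 + 14398097/6935568) = 77708*(-27*7 + 14398097/6935568) = 77708*(-189 + 14398097/6935568) = 77708*(-1296424255/6935568) = -25185634001885/1733892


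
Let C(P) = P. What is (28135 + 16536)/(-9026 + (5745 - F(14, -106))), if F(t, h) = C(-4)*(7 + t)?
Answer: -44671/3197 ≈ -13.973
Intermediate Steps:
F(t, h) = -28 - 4*t (F(t, h) = -4*(7 + t) = -28 - 4*t)
(28135 + 16536)/(-9026 + (5745 - F(14, -106))) = (28135 + 16536)/(-9026 + (5745 - (-28 - 4*14))) = 44671/(-9026 + (5745 - (-28 - 56))) = 44671/(-9026 + (5745 - 1*(-84))) = 44671/(-9026 + (5745 + 84)) = 44671/(-9026 + 5829) = 44671/(-3197) = 44671*(-1/3197) = -44671/3197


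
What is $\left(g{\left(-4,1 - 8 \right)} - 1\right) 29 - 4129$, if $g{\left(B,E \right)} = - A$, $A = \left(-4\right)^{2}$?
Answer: $-4622$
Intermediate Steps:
$A = 16$
$g{\left(B,E \right)} = -16$ ($g{\left(B,E \right)} = \left(-1\right) 16 = -16$)
$\left(g{\left(-4,1 - 8 \right)} - 1\right) 29 - 4129 = \left(-16 - 1\right) 29 - 4129 = \left(-17\right) 29 - 4129 = -493 - 4129 = -4622$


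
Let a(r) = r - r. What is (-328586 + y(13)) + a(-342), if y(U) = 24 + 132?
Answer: -328430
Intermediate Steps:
y(U) = 156
a(r) = 0
(-328586 + y(13)) + a(-342) = (-328586 + 156) + 0 = -328430 + 0 = -328430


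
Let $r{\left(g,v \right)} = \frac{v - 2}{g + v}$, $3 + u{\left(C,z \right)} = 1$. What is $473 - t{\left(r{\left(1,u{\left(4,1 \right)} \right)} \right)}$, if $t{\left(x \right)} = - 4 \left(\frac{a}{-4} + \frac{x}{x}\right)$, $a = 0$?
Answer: $477$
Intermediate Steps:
$u{\left(C,z \right)} = -2$ ($u{\left(C,z \right)} = -3 + 1 = -2$)
$r{\left(g,v \right)} = \frac{-2 + v}{g + v}$
$t{\left(x \right)} = -4$ ($t{\left(x \right)} = - 4 \left(\frac{0}{-4} + \frac{x}{x}\right) = - 4 \left(0 \left(- \frac{1}{4}\right) + 1\right) = - 4 \left(0 + 1\right) = \left(-4\right) 1 = -4$)
$473 - t{\left(r{\left(1,u{\left(4,1 \right)} \right)} \right)} = 473 - -4 = 473 + 4 = 477$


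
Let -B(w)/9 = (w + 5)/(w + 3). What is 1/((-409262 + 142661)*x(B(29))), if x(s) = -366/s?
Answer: -17/173468384 ≈ -9.8001e-8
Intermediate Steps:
B(w) = -9*(5 + w)/(3 + w) (B(w) = -9*(w + 5)/(w + 3) = -9*(5 + w)/(3 + w))
1/((-409262 + 142661)*x(B(29))) = 1/((-409262 + 142661)*((-366*(3 + 29)/(9*(-5 - 1*29))))) = 1/((-266601)*((-366*32/(9*(-5 - 29))))) = -1/(266601*((-366/(9*(1/32)*(-34))))) = -1/(266601*((-366/(-153/16)))) = -1/(266601*((-366*(-16/153)))) = -1/(266601*1952/51) = -1/266601*51/1952 = -17/173468384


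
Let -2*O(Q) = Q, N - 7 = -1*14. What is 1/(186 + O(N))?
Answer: 2/379 ≈ 0.0052770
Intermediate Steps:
N = -7 (N = 7 - 1*14 = 7 - 14 = -7)
O(Q) = -Q/2
1/(186 + O(N)) = 1/(186 - ½*(-7)) = 1/(186 + 7/2) = 1/(379/2) = 2/379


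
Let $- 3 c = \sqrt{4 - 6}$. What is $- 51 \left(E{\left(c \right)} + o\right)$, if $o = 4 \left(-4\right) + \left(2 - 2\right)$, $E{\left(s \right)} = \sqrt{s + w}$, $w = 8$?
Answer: $816 - 17 \sqrt{72 - 3 i \sqrt{2}} \approx 671.69 + 4.2482 i$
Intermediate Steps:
$c = - \frac{i \sqrt{2}}{3}$ ($c = - \frac{\sqrt{4 - 6}}{3} = - \frac{\sqrt{-2}}{3} = - \frac{i \sqrt{2}}{3} \approx - 0.4714 i$)
$E{\left(s \right)} = \sqrt{8 + s}$ ($E{\left(s \right)} = \sqrt{s + 8} = \sqrt{8 + s}$)
$o = -16$ ($o = -16 + \left(2 - 2\right) = -16 + 0 = -16$)
$- 51 \left(E{\left(c \right)} + o\right) = - 51 \left(\sqrt{8 - \frac{i \sqrt{2}}{3}} - 16\right) = - 51 \left(-16 + \sqrt{8 - \frac{i \sqrt{2}}{3}}\right) = 816 - 51 \sqrt{8 - \frac{i \sqrt{2}}{3}}$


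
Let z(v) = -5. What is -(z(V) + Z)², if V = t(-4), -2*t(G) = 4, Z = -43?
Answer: -2304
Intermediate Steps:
t(G) = -2 (t(G) = -½*4 = -2)
V = -2
-(z(V) + Z)² = -(-5 - 43)² = -1*(-48)² = -1*2304 = -2304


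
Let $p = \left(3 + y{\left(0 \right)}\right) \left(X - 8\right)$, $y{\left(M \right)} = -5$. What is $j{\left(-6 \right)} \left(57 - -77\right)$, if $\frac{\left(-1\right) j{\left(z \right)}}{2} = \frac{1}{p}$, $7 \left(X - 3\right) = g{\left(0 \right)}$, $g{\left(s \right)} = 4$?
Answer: $- \frac{938}{31} \approx -30.258$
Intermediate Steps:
$X = \frac{25}{7}$ ($X = 3 + \frac{1}{7} \cdot 4 = 3 + \frac{4}{7} = \frac{25}{7} \approx 3.5714$)
$p = \frac{62}{7}$ ($p = \left(3 - 5\right) \left(\frac{25}{7} - 8\right) = \left(-2\right) \left(- \frac{31}{7}\right) = \frac{62}{7} \approx 8.8571$)
$j{\left(z \right)} = - \frac{7}{31}$ ($j{\left(z \right)} = - \frac{2}{\frac{62}{7}} = \left(-2\right) \frac{7}{62} = - \frac{7}{31}$)
$j{\left(-6 \right)} \left(57 - -77\right) = - \frac{7 \left(57 - -77\right)}{31} = - \frac{7 \left(57 + 77\right)}{31} = \left(- \frac{7}{31}\right) 134 = - \frac{938}{31}$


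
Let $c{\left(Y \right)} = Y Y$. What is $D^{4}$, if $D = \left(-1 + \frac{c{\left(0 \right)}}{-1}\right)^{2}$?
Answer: $1$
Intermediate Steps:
$c{\left(Y \right)} = Y^{2}$
$D = 1$ ($D = \left(-1 + \frac{0^{2}}{-1}\right)^{2} = \left(-1 + 0 \left(-1\right)\right)^{2} = \left(-1 + 0\right)^{2} = \left(-1\right)^{2} = 1$)
$D^{4} = 1^{4} = 1$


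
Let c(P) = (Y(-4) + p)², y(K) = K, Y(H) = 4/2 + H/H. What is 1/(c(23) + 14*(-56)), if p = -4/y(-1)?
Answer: -1/735 ≈ -0.0013605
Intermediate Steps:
Y(H) = 3 (Y(H) = 4*(½) + 1 = 2 + 1 = 3)
p = 4 (p = -4/(-1) = -4*(-1) = 4)
c(P) = 49 (c(P) = (3 + 4)² = 7² = 49)
1/(c(23) + 14*(-56)) = 1/(49 + 14*(-56)) = 1/(49 - 784) = 1/(-735) = -1/735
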